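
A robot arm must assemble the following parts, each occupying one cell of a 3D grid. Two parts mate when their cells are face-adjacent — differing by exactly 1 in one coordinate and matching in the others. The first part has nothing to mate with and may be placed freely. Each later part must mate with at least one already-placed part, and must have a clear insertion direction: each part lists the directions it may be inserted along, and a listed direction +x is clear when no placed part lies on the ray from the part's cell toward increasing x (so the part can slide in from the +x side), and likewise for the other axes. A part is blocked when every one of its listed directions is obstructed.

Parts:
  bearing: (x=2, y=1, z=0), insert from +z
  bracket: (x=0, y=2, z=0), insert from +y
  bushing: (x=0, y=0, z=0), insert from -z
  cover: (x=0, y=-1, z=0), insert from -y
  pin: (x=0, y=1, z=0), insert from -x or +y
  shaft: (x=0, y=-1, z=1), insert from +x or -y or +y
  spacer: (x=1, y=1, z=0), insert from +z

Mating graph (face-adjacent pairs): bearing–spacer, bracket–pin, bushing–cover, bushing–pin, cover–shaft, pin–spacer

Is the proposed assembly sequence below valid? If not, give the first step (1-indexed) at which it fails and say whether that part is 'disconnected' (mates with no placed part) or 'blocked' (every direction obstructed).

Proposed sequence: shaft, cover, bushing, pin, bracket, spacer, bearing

1. shaft@(0, -1, 1) [+x clear] — {shaft}
2. cover@(0, -1, 0) [-y clear] — {cover, shaft}
3. bushing@(0, 0, 0) [-z clear] — {bushing, cover, shaft}
4. pin@(0, 1, 0) [-x clear] — {bushing, cover, pin, shaft}
5. bracket@(0, 2, 0) [+y clear] — {bracket, bushing, cover, pin, shaft}
6. spacer@(1, 1, 0) [+z clear] — {bracket, bushing, cover, pin, shaft, spacer}
7. bearing@(2, 1, 0) [+z clear] — {bearing, bracket, bushing, cover, pin, shaft, spacer}

Valid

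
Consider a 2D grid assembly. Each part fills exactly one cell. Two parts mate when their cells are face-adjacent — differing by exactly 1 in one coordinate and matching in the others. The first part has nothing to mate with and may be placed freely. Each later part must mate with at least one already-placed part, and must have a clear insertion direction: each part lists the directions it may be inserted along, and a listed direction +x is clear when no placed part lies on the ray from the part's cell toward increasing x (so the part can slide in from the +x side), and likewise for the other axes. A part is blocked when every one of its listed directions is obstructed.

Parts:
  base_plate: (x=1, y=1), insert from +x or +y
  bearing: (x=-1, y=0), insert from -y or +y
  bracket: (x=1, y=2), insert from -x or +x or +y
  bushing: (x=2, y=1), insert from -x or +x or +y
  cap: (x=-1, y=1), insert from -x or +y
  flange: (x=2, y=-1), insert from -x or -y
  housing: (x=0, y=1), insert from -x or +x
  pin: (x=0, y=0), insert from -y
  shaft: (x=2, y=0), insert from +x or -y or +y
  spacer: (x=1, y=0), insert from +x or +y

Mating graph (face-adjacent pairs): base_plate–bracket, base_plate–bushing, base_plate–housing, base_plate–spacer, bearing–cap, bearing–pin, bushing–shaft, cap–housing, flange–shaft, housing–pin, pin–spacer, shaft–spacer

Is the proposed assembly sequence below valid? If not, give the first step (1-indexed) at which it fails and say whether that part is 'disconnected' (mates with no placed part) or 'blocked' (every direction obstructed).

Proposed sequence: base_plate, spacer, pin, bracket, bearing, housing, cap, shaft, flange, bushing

Valid

1. base_plate@(1, 1) [+x clear] — {base_plate}
2. spacer@(1, 0) [+x clear] — {base_plate, spacer}
3. pin@(0, 0) [-y clear] — {base_plate, pin, spacer}
4. bracket@(1, 2) [-x clear] — {base_plate, bracket, pin, spacer}
5. bearing@(-1, 0) [-y clear] — {base_plate, bearing, bracket, pin, spacer}
6. housing@(0, 1) [-x clear] — {base_plate, bearing, bracket, housing, pin, spacer}
7. cap@(-1, 1) [-x clear] — {base_plate, bearing, bracket, cap, housing, pin, spacer}
8. shaft@(2, 0) [+x clear] — {base_plate, bearing, bracket, cap, housing, pin, shaft, spacer}
9. flange@(2, -1) [-x clear] — {base_plate, bearing, bracket, cap, flange, housing, pin, shaft, spacer}
10. bushing@(2, 1) [+x clear] — {base_plate, bearing, bracket, bushing, cap, flange, housing, pin, shaft, spacer}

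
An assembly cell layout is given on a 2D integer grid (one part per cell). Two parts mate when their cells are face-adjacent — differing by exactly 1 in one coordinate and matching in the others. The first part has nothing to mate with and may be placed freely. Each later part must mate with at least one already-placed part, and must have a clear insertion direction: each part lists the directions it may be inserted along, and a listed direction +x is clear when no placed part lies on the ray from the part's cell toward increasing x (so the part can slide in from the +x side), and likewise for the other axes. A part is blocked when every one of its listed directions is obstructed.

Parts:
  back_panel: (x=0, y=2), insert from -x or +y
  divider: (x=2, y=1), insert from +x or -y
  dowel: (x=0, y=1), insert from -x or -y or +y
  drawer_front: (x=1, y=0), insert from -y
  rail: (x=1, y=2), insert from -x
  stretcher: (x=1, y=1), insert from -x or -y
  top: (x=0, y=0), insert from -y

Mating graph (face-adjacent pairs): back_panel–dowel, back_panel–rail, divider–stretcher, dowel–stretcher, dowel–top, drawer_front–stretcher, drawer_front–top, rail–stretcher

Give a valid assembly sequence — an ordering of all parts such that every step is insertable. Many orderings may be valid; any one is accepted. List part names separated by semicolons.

top; drawer_front; stretcher; rail; dowel; divider; back_panel

1. top@(0, 0) [-y clear] — {top}
2. drawer_front@(1, 0) [-y clear] — {drawer_front, top}
3. stretcher@(1, 1) [-x clear] — {drawer_front, stretcher, top}
4. rail@(1, 2) [-x clear] — {drawer_front, rail, stretcher, top}
5. dowel@(0, 1) [-x clear] — {dowel, drawer_front, rail, stretcher, top}
6. divider@(2, 1) [+x clear] — {divider, dowel, drawer_front, rail, stretcher, top}
7. back_panel@(0, 2) [-x clear] — {back_panel, divider, dowel, drawer_front, rail, stretcher, top}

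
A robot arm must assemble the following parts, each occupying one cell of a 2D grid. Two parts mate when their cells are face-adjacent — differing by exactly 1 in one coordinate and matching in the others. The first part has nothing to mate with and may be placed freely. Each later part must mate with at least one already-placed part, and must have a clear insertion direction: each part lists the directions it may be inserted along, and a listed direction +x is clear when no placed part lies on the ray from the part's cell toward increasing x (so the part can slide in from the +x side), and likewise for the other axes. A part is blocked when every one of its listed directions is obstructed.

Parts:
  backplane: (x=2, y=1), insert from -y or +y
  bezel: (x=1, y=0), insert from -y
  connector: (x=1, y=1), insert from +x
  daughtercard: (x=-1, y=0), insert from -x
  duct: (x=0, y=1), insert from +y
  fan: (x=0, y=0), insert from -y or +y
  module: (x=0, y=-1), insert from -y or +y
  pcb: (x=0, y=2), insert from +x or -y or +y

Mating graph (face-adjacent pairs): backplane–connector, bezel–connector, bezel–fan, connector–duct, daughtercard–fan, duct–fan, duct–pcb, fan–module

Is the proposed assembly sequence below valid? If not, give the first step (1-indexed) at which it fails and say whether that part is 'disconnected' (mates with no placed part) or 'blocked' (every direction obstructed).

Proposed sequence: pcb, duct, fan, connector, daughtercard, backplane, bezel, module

1. pcb@(0, 2) [+x clear] — {pcb}
2. duct@(0, 1) — +y all obstructed ⇒ blocked

Invalid at step 2 (blocked)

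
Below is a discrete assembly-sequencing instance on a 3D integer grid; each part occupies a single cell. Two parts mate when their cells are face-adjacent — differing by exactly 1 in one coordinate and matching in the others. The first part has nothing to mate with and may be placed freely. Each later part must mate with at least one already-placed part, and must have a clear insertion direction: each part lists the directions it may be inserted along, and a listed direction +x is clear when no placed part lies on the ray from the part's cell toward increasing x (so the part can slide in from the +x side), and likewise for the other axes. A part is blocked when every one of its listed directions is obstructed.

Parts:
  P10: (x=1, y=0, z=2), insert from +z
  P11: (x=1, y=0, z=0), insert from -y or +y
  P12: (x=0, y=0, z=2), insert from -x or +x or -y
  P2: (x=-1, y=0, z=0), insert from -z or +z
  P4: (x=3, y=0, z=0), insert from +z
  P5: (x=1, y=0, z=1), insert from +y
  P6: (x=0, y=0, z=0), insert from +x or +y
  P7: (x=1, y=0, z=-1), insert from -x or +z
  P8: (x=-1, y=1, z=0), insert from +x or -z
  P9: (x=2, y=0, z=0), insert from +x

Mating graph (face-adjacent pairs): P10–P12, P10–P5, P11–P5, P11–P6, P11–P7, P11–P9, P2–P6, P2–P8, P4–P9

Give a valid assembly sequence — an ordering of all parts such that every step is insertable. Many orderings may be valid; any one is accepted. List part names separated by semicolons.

P7; P11; P6; P9; P4; P5; P10; P12; P2; P8

1. P7@(1, 0, -1) [-x clear] — {P7}
2. P11@(1, 0, 0) [-y clear] — {P11, P7}
3. P6@(0, 0, 0) [+y clear] — {P11, P6, P7}
4. P9@(2, 0, 0) [+x clear] — {P11, P6, P7, P9}
5. P4@(3, 0, 0) [+z clear] — {P11, P4, P6, P7, P9}
6. P5@(1, 0, 1) [+y clear] — {P11, P4, P5, P6, P7, P9}
7. P10@(1, 0, 2) [+z clear] — {P10, P11, P4, P5, P6, P7, P9}
8. P12@(0, 0, 2) [-x clear] — {P10, P11, P12, P4, P5, P6, P7, P9}
9. P2@(-1, 0, 0) [-z clear] — {P10, P11, P12, P2, P4, P5, P6, P7, P9}
10. P8@(-1, 1, 0) [+x clear] — {P10, P11, P12, P2, P4, P5, P6, P7, P8, P9}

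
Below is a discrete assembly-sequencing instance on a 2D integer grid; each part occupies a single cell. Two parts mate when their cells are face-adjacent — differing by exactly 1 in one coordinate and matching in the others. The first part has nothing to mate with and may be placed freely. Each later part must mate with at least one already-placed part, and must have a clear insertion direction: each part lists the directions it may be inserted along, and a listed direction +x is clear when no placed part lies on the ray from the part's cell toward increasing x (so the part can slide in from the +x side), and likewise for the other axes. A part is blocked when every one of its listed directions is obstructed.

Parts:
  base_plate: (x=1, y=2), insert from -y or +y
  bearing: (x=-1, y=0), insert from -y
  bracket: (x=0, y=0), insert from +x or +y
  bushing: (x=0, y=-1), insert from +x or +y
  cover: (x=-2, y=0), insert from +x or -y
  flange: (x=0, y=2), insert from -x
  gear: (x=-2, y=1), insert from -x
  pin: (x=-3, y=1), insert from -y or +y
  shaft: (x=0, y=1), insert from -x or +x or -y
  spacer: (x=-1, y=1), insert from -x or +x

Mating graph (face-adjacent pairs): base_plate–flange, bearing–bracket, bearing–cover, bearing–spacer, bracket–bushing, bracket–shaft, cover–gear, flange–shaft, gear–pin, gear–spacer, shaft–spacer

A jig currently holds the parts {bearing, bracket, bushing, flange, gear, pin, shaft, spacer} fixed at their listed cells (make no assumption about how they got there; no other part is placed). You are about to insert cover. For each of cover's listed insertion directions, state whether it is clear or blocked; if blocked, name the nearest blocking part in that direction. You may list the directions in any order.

+x: nearest on ray is bearing@(-1, 0) ⇒ blocked
-y: ray from cover(-2, 0) has no placed part ⇒ clear

+x: blocked by bearing; -y: clear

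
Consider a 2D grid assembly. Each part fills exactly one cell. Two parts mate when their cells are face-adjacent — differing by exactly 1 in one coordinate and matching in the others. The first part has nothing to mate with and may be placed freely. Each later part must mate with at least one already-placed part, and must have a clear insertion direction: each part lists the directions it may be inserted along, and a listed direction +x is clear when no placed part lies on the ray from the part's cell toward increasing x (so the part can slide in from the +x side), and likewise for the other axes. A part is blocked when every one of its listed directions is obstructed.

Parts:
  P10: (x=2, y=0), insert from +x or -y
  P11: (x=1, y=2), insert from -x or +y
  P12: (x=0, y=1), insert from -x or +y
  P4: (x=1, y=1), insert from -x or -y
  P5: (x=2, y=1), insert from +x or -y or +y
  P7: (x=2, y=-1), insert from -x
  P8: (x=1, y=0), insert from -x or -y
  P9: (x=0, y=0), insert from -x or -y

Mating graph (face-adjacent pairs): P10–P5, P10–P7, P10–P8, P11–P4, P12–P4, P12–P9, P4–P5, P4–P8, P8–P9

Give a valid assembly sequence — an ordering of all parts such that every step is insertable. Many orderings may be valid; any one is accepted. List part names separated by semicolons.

P5; P4; P12; P11; P9; P8; P10; P7

1. P5@(2, 1) [+x clear] — {P5}
2. P4@(1, 1) [-x clear] — {P4, P5}
3. P12@(0, 1) [-x clear] — {P12, P4, P5}
4. P11@(1, 2) [-x clear] — {P11, P12, P4, P5}
5. P9@(0, 0) [-x clear] — {P11, P12, P4, P5, P9}
6. P8@(1, 0) [-y clear] — {P11, P12, P4, P5, P8, P9}
7. P10@(2, 0) [+x clear] — {P10, P11, P12, P4, P5, P8, P9}
8. P7@(2, -1) [-x clear] — {P10, P11, P12, P4, P5, P7, P8, P9}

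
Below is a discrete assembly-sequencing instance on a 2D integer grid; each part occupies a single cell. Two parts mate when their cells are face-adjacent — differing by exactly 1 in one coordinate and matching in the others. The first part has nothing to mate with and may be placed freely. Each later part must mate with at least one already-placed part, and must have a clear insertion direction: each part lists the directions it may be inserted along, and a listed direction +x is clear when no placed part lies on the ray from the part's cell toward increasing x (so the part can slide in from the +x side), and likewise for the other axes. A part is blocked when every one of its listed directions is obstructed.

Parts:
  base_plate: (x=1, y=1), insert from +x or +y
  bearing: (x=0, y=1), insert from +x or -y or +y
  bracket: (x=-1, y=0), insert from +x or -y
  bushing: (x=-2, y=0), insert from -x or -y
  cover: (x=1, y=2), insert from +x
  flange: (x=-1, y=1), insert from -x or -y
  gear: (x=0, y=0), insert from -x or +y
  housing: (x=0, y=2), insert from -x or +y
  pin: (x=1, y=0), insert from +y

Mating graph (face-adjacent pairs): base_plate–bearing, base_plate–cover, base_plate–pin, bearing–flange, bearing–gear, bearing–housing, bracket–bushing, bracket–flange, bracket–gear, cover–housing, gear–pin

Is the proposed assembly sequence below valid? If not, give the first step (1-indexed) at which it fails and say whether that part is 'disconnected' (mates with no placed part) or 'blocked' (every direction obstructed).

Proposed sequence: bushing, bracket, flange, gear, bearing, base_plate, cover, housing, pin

1. bushing@(-2, 0) [-x clear] — {bushing}
2. bracket@(-1, 0) [+x clear] — {bracket, bushing}
3. flange@(-1, 1) [-x clear] — {bracket, bushing, flange}
4. gear@(0, 0) [+y clear] — {bracket, bushing, flange, gear}
5. bearing@(0, 1) [+x clear] — {bearing, bracket, bushing, flange, gear}
6. base_plate@(1, 1) [+x clear] — {base_plate, bearing, bracket, bushing, flange, gear}
7. cover@(1, 2) [+x clear] — {base_plate, bearing, bracket, bushing, cover, flange, gear}
8. housing@(0, 2) [-x clear] — {base_plate, bearing, bracket, bushing, cover, flange, gear, housing}
9. pin@(1, 0) — +y all obstructed ⇒ blocked

Invalid at step 9 (blocked)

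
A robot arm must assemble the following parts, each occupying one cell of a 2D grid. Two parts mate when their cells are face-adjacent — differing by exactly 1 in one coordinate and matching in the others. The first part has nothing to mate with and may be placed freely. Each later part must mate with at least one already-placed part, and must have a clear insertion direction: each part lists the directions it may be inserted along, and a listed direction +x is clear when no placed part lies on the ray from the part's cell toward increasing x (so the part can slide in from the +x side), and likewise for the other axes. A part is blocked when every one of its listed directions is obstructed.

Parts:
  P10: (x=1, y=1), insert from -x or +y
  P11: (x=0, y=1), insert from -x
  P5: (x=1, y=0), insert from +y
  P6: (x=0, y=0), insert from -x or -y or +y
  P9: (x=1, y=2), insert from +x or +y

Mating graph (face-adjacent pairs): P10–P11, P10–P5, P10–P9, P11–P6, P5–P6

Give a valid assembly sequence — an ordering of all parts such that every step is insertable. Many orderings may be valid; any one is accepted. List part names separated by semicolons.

P5; P6; P11; P10; P9

1. P5@(1, 0) [+y clear] — {P5}
2. P6@(0, 0) [-x clear] — {P5, P6}
3. P11@(0, 1) [-x clear] — {P11, P5, P6}
4. P10@(1, 1) [+y clear] — {P10, P11, P5, P6}
5. P9@(1, 2) [+x clear] — {P10, P11, P5, P6, P9}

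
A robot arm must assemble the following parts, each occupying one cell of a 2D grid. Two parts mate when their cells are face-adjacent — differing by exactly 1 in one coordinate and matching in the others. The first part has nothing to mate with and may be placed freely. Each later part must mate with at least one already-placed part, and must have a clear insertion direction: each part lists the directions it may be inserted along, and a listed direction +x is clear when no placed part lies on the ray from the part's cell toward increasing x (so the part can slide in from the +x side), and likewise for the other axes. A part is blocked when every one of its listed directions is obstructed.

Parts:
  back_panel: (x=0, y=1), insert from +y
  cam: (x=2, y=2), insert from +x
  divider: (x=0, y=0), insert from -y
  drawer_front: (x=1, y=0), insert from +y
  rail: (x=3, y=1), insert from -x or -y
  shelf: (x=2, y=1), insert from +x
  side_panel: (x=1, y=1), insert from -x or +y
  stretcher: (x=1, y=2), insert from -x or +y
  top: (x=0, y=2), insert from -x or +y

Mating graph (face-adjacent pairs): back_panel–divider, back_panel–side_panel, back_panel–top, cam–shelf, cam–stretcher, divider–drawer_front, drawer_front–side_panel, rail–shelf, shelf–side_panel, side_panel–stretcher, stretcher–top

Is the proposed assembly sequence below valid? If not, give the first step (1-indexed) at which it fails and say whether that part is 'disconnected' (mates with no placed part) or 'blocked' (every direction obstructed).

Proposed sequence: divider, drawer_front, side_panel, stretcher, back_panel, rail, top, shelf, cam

Invalid at step 6 (disconnected)

1. divider@(0, 0) [-y clear] — {divider}
2. drawer_front@(1, 0) [+y clear] — {divider, drawer_front}
3. side_panel@(1, 1) [-x clear] — {divider, drawer_front, side_panel}
4. stretcher@(1, 2) [-x clear] — {divider, drawer_front, side_panel, stretcher}
5. back_panel@(0, 1) [+y clear] — {back_panel, divider, drawer_front, side_panel, stretcher}
6. rail@(3, 1) — no placed neighbour ⇒ disconnected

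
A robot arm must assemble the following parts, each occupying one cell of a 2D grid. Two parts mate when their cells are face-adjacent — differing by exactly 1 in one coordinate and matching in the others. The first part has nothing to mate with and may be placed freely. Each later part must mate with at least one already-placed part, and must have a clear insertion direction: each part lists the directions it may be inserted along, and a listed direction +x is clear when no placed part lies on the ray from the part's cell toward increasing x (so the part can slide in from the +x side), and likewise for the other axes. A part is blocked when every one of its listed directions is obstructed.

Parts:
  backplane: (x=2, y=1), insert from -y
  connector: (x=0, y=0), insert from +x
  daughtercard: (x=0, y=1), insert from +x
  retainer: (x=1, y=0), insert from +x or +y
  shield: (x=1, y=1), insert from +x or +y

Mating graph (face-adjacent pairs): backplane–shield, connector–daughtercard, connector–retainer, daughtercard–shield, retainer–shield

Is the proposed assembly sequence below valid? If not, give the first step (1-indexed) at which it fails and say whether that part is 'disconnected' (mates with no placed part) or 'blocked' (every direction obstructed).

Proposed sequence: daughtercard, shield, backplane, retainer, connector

Invalid at step 5 (blocked)

1. daughtercard@(0, 1) [+x clear] — {daughtercard}
2. shield@(1, 1) [+x clear] — {daughtercard, shield}
3. backplane@(2, 1) [-y clear] — {backplane, daughtercard, shield}
4. retainer@(1, 0) [+x clear] — {backplane, daughtercard, retainer, shield}
5. connector@(0, 0) — +x all obstructed ⇒ blocked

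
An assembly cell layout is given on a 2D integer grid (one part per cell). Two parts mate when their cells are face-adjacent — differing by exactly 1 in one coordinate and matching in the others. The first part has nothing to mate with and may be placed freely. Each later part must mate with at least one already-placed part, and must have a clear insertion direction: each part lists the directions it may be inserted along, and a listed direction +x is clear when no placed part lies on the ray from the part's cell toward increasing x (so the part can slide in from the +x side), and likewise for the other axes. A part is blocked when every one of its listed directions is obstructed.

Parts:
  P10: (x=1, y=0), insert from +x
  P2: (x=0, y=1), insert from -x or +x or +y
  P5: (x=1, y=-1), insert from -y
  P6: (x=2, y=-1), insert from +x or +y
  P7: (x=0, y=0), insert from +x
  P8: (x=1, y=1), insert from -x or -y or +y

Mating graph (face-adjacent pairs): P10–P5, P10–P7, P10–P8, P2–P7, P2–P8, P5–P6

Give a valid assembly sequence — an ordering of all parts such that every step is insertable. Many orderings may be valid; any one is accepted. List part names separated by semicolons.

P8; P2; P7; P10; P5; P6

1. P8@(1, 1) [-x clear] — {P8}
2. P2@(0, 1) [-x clear] — {P2, P8}
3. P7@(0, 0) [+x clear] — {P2, P7, P8}
4. P10@(1, 0) [+x clear] — {P10, P2, P7, P8}
5. P5@(1, -1) [-y clear] — {P10, P2, P5, P7, P8}
6. P6@(2, -1) [+x clear] — {P10, P2, P5, P6, P7, P8}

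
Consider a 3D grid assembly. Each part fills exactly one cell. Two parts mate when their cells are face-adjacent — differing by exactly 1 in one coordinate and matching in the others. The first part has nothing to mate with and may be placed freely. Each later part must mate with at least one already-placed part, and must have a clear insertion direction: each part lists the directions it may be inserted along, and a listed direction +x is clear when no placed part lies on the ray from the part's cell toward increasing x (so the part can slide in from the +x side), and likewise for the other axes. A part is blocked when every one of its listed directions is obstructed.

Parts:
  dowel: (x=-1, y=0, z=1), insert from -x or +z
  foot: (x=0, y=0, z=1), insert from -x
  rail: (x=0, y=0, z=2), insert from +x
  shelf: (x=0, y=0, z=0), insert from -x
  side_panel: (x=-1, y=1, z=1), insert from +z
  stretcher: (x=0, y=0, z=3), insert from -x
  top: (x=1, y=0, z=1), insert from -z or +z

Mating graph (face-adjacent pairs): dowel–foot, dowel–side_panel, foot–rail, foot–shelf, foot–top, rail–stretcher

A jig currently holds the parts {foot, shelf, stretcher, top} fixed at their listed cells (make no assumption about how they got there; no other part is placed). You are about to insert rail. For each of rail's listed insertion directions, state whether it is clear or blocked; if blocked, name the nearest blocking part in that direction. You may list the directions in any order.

+x: ray from rail(0, 0, 2) has no placed part ⇒ clear

+x: clear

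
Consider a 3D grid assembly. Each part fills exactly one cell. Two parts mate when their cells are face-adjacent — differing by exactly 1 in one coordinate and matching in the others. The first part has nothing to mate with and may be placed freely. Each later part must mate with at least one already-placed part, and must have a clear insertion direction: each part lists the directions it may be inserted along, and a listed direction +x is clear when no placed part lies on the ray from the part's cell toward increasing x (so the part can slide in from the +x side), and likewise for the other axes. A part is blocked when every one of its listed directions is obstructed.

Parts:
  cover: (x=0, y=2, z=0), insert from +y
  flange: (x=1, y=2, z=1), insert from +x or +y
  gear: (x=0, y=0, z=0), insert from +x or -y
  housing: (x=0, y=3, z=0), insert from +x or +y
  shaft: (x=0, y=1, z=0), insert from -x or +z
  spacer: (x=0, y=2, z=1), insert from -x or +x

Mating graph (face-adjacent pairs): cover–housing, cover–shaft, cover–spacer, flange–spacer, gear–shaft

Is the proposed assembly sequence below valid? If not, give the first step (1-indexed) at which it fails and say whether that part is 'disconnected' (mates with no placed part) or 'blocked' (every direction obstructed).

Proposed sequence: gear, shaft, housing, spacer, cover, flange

1. gear@(0, 0, 0) [+x clear] — {gear}
2. shaft@(0, 1, 0) [-x clear] — {gear, shaft}
3. housing@(0, 3, 0) — no placed neighbour ⇒ disconnected

Invalid at step 3 (disconnected)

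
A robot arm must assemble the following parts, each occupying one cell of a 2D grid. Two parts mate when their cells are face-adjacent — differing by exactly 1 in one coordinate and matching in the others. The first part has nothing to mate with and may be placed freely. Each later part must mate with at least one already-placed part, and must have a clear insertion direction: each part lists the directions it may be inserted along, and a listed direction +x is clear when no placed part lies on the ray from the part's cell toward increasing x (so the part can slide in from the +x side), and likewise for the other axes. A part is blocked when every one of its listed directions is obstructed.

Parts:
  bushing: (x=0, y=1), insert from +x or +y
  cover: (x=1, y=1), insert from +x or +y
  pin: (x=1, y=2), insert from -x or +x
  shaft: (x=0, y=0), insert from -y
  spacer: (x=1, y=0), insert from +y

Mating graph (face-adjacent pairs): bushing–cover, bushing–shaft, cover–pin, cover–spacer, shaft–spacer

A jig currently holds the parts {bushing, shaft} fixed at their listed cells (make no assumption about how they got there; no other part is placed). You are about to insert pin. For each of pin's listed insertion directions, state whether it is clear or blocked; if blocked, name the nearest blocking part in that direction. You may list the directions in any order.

+x: clear; -x: clear

-x: ray from pin(1, 2) has no placed part ⇒ clear
+x: ray from pin(1, 2) has no placed part ⇒ clear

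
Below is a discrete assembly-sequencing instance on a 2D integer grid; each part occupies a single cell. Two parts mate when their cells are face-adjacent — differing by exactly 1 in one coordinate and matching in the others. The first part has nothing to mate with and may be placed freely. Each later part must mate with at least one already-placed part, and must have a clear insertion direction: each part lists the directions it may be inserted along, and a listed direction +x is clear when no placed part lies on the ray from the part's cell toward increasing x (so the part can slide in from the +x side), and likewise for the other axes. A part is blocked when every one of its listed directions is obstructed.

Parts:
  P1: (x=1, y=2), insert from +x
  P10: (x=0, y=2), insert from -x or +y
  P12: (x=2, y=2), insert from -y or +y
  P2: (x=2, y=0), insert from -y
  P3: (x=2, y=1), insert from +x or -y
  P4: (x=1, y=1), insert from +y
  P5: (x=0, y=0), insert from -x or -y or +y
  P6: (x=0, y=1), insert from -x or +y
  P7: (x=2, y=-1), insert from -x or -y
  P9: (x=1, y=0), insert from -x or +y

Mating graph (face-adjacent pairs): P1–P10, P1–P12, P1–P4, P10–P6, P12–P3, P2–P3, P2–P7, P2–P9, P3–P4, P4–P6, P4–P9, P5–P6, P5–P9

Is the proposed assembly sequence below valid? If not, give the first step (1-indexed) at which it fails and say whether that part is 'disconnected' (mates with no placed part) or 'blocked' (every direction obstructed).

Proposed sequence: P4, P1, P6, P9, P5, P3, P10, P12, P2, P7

1. P4@(1, 1) [+y clear] — {P4}
2. P1@(1, 2) [+x clear] — {P1, P4}
3. P6@(0, 1) [-x clear] — {P1, P4, P6}
4. P9@(1, 0) [-x clear] — {P1, P4, P6, P9}
5. P5@(0, 0) [-x clear] — {P1, P4, P5, P6, P9}
6. P3@(2, 1) [+x clear] — {P1, P3, P4, P5, P6, P9}
7. P10@(0, 2) [-x clear] — {P1, P10, P3, P4, P5, P6, P9}
8. P12@(2, 2) [+y clear] — {P1, P10, P12, P3, P4, P5, P6, P9}
9. P2@(2, 0) [-y clear] — {P1, P10, P12, P2, P3, P4, P5, P6, P9}
10. P7@(2, -1) [-x clear] — {P1, P10, P12, P2, P3, P4, P5, P6, P7, P9}

Valid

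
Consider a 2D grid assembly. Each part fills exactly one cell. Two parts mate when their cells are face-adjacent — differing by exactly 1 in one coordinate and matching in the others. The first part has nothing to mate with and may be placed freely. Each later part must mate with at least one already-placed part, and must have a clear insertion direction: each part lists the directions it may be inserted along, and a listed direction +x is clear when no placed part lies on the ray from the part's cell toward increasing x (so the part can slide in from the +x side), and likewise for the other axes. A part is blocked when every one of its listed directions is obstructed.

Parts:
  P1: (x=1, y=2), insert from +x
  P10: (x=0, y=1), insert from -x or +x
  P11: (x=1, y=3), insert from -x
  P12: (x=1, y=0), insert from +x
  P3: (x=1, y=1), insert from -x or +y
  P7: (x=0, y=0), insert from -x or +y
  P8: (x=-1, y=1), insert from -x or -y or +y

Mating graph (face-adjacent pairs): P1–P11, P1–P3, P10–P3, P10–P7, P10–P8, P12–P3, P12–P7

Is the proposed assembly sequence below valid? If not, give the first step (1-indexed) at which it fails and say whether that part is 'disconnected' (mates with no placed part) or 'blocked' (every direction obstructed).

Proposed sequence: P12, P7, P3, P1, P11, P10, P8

Valid

1. P12@(1, 0) [+x clear] — {P12}
2. P7@(0, 0) [-x clear] — {P12, P7}
3. P3@(1, 1) [-x clear] — {P12, P3, P7}
4. P1@(1, 2) [+x clear] — {P1, P12, P3, P7}
5. P11@(1, 3) [-x clear] — {P1, P11, P12, P3, P7}
6. P10@(0, 1) [-x clear] — {P1, P10, P11, P12, P3, P7}
7. P8@(-1, 1) [-x clear] — {P1, P10, P11, P12, P3, P7, P8}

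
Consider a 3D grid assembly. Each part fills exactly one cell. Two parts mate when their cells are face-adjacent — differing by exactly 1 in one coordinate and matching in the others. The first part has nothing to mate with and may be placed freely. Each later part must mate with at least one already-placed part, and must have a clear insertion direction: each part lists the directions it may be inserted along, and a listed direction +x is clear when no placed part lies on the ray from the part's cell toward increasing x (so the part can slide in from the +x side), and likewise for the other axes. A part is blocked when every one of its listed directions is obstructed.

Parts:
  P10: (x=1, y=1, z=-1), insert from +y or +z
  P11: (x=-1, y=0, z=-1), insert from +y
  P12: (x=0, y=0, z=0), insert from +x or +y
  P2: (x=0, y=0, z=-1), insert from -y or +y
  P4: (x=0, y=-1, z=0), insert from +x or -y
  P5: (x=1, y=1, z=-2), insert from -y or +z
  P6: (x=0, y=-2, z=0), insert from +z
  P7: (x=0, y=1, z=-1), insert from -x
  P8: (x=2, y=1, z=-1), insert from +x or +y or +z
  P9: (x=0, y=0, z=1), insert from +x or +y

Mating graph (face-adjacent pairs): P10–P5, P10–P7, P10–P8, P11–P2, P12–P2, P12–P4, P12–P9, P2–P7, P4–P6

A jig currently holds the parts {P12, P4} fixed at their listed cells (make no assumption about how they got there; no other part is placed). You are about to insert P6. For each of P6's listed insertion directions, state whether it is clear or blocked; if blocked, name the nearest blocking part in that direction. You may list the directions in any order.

+z: clear

+z: ray from P6(0, -2, 0) has no placed part ⇒ clear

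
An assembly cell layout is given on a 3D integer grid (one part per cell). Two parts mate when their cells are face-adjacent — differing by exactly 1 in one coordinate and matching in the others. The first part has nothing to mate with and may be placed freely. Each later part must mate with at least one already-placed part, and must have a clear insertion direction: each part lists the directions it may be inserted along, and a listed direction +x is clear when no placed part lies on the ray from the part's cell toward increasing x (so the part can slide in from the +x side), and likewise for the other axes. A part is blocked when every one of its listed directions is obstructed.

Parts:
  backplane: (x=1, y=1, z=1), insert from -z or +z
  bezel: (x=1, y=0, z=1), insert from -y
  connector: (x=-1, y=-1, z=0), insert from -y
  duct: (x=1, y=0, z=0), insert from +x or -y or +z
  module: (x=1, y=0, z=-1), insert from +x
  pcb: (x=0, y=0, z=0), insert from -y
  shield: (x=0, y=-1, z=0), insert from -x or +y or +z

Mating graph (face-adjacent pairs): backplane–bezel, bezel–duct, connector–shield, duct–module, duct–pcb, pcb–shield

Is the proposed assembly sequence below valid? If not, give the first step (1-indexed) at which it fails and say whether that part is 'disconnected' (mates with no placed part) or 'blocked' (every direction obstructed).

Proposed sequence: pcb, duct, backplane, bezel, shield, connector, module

Invalid at step 3 (disconnected)

1. pcb@(0, 0, 0) [-y clear] — {pcb}
2. duct@(1, 0, 0) [+x clear] — {duct, pcb}
3. backplane@(1, 1, 1) — no placed neighbour ⇒ disconnected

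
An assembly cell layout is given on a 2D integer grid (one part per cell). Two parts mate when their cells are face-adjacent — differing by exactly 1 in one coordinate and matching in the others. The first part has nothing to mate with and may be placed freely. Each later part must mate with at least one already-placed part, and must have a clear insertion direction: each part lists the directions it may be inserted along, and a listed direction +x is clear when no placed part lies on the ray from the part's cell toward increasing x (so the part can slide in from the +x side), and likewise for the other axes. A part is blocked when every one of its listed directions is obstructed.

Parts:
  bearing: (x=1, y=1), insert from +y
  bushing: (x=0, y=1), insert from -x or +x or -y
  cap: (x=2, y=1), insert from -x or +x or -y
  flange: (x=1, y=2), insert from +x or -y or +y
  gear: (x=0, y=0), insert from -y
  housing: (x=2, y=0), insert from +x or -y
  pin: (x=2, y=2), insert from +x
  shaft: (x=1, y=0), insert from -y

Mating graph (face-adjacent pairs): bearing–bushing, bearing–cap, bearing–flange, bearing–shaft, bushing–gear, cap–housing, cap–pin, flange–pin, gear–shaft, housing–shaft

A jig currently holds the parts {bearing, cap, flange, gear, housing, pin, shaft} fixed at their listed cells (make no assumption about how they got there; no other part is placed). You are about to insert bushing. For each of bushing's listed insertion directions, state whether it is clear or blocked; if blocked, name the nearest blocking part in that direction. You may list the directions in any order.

+x: blocked by bearing; -x: clear; -y: blocked by gear

-x: ray from bushing(0, 1) has no placed part ⇒ clear
+x: nearest on ray is bearing@(1, 1) ⇒ blocked
-y: nearest on ray is gear@(0, 0) ⇒ blocked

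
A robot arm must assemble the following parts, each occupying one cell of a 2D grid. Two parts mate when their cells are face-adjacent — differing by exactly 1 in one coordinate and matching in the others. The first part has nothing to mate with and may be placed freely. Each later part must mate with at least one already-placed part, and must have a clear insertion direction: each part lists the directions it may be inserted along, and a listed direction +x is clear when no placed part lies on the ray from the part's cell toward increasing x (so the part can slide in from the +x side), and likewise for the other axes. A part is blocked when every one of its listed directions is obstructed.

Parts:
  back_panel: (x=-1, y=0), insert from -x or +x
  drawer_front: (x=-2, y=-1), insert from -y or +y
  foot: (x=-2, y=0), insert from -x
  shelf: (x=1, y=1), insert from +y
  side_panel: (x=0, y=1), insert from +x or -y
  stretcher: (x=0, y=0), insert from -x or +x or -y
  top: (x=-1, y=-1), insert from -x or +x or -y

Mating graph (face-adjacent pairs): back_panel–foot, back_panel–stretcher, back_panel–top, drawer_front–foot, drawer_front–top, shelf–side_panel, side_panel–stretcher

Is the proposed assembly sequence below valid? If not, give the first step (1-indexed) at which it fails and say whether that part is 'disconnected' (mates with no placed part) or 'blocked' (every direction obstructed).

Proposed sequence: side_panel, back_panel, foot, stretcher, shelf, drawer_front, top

Invalid at step 2 (disconnected)

1. side_panel@(0, 1) [+x clear] — {side_panel}
2. back_panel@(-1, 0) — no placed neighbour ⇒ disconnected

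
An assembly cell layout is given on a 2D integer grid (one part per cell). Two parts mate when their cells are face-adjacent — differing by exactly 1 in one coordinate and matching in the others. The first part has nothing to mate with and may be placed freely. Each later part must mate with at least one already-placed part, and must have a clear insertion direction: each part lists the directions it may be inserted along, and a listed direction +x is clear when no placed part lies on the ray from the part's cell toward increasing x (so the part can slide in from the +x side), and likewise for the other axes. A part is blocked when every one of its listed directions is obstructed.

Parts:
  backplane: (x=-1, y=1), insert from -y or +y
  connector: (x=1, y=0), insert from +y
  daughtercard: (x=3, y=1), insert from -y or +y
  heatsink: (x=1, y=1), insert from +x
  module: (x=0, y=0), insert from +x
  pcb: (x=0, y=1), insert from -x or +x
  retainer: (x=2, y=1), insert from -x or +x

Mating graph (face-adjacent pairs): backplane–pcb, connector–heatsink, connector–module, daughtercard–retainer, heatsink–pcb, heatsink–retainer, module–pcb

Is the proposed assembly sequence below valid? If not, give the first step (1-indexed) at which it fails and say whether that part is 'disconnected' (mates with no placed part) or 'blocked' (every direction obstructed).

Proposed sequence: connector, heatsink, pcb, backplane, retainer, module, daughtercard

Invalid at step 6 (blocked)

1. connector@(1, 0) [+y clear] — {connector}
2. heatsink@(1, 1) [+x clear] — {connector, heatsink}
3. pcb@(0, 1) [-x clear] — {connector, heatsink, pcb}
4. backplane@(-1, 1) [-y clear] — {backplane, connector, heatsink, pcb}
5. retainer@(2, 1) [+x clear] — {backplane, connector, heatsink, pcb, retainer}
6. module@(0, 0) — +x all obstructed ⇒ blocked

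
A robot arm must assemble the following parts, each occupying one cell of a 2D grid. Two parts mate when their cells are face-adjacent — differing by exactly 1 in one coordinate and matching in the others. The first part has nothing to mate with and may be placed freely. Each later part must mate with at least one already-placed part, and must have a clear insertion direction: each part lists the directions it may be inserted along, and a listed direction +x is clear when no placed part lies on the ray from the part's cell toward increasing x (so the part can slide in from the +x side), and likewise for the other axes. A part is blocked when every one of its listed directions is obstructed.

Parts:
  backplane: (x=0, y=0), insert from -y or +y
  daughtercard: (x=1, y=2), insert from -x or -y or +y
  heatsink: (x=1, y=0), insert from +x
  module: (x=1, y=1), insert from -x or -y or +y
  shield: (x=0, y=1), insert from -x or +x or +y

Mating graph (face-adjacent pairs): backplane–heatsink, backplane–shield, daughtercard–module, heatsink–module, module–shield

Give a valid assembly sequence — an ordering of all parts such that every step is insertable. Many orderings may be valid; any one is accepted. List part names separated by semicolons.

daughtercard; module; heatsink; shield; backplane

1. daughtercard@(1, 2) [-x clear] — {daughtercard}
2. module@(1, 1) [-x clear] — {daughtercard, module}
3. heatsink@(1, 0) [+x clear] — {daughtercard, heatsink, module}
4. shield@(0, 1) [-x clear] — {daughtercard, heatsink, module, shield}
5. backplane@(0, 0) [-y clear] — {backplane, daughtercard, heatsink, module, shield}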